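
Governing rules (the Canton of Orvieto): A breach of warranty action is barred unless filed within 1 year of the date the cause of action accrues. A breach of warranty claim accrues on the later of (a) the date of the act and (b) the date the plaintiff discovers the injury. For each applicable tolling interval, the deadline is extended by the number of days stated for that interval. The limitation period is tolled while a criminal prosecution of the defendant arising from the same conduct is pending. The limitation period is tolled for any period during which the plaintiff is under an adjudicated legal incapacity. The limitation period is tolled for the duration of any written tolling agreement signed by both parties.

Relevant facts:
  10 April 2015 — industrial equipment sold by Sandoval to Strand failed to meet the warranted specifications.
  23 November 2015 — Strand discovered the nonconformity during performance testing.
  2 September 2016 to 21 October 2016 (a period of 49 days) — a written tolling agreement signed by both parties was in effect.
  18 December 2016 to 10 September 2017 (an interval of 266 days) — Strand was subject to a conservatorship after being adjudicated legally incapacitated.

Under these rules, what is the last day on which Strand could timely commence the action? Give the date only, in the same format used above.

Taking the later of the act (10 April 2015) and discovery (23 November 2015), the claim accrued on 23 November 2015.
Adding the 1 year base period to 23 November 2015 gives a deadline of 23 November 2016, before any tolling.
The period was tolled for 49 days by the written tolling agreement (2 September 2016 to 21 October 2016), pushing the deadline to 11 January 2017.
The plaintiff's legal incapacity from 18 December 2016 to 10 September 2017 tolled the period for 266 days, extending the deadline to 4 October 2017.

4 October 2017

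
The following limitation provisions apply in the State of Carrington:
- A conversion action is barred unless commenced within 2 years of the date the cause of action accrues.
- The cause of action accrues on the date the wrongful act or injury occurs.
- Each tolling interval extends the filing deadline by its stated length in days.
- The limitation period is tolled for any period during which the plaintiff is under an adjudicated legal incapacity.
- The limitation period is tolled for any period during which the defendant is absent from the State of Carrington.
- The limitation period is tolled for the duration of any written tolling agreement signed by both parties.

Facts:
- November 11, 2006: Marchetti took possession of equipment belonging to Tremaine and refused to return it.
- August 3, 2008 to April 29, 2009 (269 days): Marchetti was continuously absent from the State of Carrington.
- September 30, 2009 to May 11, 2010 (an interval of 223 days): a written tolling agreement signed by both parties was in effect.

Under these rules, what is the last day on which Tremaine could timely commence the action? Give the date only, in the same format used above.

The claim accrued on November 11, 2006, when the wrongful act occurred.
2 years from November 11, 2006 is November 11, 2008.
Because the defendant's absence from the jurisdiction ran from August 3, 2008 to April 29, 2009, the deadline is extended by 269 days to August 7, 2009.
By the time the written tolling agreement began on September 30, 2009, the limitation period had already expired on August 7, 2009; that interval cannot revive it.

August 7, 2009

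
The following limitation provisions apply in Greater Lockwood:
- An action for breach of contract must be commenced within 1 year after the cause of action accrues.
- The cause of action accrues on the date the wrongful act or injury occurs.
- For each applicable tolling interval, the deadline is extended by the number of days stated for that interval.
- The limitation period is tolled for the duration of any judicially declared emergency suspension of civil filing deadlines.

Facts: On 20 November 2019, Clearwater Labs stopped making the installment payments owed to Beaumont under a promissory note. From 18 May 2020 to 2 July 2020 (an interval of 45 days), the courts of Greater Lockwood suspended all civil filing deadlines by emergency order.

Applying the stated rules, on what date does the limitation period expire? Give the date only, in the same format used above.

4 January 2021

The limitation period began to run on 20 November 2019.
Adding the 1 year base period to 20 November 2019 gives a deadline of 20 November 2020, before any tolling.
The emergency suspension of filing deadlines from 18 May 2020 to 2 July 2020 tolled the period for 45 days, extending the deadline to 4 January 2021.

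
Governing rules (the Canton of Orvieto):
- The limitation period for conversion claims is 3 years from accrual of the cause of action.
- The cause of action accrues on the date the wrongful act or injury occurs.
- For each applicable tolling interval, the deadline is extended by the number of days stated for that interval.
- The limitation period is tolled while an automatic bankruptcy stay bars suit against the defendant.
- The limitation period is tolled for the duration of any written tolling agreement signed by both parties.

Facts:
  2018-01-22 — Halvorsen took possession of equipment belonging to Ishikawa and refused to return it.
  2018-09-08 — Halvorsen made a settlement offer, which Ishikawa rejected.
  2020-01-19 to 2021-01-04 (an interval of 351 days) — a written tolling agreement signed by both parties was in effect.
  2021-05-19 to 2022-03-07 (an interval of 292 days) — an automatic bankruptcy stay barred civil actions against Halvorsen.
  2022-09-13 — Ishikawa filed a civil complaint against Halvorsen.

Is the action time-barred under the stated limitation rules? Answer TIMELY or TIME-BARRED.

TIMELY

The cause of action accrued on 2018-01-22, the date of the act.
The untolled deadline — 3 years after 2018-01-22 — is 2021-01-22.
The period was tolled for 351 days by the written tolling agreement (2020-01-19 to 2021-01-04), pushing the deadline to 2022-01-08.
The automatic bankruptcy stay from 2021-05-19 to 2022-03-07 tolled the period for 292 days, extending the deadline to 2022-10-27.
None of the other events listed affects the running of the period under the stated rules.
Filing on 2022-09-13 beat the 2022-10-27 deadline — the action is timely.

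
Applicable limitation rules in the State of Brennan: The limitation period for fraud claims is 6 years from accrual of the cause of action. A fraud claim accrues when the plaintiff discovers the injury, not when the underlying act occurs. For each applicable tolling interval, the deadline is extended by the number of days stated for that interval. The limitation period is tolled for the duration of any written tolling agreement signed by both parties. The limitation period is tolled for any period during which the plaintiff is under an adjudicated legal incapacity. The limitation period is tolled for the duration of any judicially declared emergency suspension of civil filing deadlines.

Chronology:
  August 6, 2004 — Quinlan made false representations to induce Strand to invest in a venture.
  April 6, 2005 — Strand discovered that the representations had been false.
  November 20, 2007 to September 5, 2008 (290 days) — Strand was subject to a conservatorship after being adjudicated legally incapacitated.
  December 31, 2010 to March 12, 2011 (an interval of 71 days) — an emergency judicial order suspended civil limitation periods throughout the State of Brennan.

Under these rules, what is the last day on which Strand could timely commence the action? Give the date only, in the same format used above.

April 1, 2012

The claim did not accrue until Strand discovered the injury on April 6, 2005; the August 6, 2004 act date does not start the clock under the stated rule.
6 years from April 6, 2005 is April 6, 2011.
The plaintiff's legal incapacity from November 20, 2007 to September 5, 2008 tolled the period for 290 days, extending the deadline to January 21, 2012.
The emergency suspension of filing deadlines from December 31, 2010 to March 12, 2011 tolled the period for 71 days, extending the deadline to April 1, 2012.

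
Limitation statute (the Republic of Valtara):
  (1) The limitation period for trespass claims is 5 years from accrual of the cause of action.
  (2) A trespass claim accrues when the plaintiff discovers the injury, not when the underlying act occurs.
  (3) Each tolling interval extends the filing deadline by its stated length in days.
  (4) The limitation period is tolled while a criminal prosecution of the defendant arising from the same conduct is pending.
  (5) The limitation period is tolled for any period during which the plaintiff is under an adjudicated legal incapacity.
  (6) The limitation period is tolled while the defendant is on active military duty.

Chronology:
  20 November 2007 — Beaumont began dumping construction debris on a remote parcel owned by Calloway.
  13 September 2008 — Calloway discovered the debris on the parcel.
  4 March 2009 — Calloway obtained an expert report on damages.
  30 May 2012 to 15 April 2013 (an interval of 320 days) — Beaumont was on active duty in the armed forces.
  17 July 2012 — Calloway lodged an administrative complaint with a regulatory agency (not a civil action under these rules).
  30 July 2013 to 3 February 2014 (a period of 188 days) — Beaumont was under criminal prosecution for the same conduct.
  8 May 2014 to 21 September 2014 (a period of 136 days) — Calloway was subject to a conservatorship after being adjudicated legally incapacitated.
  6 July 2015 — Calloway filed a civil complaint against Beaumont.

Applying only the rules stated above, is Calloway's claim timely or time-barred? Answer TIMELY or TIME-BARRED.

The claim did not accrue until Calloway discovered the injury on 13 September 2008; the 20 November 2007 act date does not start the clock under the stated rule.
Adding the 5 years base period to 13 September 2008 gives a deadline of 13 September 2013, before any tolling.
The defendant's active military service from 30 May 2012 to 15 April 2013 tolled the period for 320 days, extending the deadline to 30 July 2014.
The pending criminal prosecution from 30 July 2013 to 3 February 2014 tolled the period for 188 days, extending the deadline to 3 February 2015.
Because the plaintiff's legal incapacity ran from 8 May 2014 to 21 September 2014, the deadline is extended by 136 days to 19 June 2015.
Nothing else in the chronology tolls or restarts the period.
Calloway filed on 6 July 2015, after the 19 June 2015 deadline, so the action is time-barred.

TIME-BARRED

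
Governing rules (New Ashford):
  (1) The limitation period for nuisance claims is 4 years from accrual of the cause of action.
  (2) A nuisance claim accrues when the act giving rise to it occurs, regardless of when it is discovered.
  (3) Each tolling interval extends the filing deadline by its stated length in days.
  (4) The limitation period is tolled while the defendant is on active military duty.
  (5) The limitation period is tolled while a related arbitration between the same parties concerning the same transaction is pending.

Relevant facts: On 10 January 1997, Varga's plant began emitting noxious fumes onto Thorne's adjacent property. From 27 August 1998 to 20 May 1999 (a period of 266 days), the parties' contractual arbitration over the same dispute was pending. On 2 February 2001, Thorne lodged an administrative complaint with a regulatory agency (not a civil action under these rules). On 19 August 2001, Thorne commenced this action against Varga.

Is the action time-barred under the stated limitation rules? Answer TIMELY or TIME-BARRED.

TIMELY

The claim accrued on 10 January 1997, when the wrongful act occurred.
4 years from 10 January 1997 is 10 January 2001.
The pending related arbitration from 27 August 1998 to 20 May 1999 tolled the period for 266 days, extending the deadline to 3 October 2001.
None of the other events listed affects the running of the period under the stated rules.
The 19 August 2001 filing precedes the 3 October 2001 deadline; the claim is timely.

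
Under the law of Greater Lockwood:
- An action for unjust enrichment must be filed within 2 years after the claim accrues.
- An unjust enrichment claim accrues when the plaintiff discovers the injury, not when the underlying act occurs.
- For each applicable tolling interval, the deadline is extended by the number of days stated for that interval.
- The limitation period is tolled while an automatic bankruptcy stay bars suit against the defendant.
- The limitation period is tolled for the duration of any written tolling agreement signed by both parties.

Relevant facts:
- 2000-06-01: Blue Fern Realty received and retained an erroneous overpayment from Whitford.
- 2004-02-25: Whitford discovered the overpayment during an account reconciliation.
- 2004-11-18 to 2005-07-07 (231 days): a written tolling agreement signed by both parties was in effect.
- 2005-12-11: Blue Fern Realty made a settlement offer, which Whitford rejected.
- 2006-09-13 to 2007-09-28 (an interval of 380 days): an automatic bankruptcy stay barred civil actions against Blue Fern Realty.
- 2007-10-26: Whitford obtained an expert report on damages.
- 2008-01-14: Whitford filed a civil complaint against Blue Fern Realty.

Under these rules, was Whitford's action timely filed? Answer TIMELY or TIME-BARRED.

Under the discovery rule, the claim accrued on 2004-02-25, when Whitford discovered the injury — not on the 2000-06-01 date of the underlying act.
The untolled deadline — 2 years after 2004-02-25 — is 2006-02-25.
The written tolling agreement from 2004-11-18 to 2005-07-07 tolled the period for 231 days, extending the deadline to 2006-10-14.
Because the automatic bankruptcy stay ran from 2006-09-13 to 2007-09-28, the deadline is extended by 380 days to 2007-10-29.
Nothing else in the chronology tolls or restarts the period.
The 2008-01-14 filing falls after the 2007-10-29 deadline; the claim is time-barred.

TIME-BARRED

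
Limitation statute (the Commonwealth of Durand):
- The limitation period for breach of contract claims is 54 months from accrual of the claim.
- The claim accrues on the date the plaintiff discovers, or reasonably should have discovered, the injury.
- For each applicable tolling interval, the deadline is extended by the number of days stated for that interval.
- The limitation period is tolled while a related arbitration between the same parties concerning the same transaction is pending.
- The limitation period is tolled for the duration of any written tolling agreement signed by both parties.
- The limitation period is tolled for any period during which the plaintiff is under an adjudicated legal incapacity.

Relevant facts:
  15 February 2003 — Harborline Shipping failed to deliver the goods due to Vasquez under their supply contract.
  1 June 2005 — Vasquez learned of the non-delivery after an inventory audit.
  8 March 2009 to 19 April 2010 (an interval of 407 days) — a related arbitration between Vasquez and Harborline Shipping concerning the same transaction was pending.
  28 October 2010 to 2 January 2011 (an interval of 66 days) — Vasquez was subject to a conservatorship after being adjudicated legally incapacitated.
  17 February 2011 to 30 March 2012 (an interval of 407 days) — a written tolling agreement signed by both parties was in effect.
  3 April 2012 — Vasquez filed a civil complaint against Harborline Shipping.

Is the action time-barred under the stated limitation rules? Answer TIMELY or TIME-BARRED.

TIMELY

Accrual is tied to discovery, so the period began on 1 June 2005 rather than on 15 February 2003 when the act occurred.
Adding the 54 months base period to 1 June 2005 gives a deadline of 1 December 2009, before any tolling.
The pending related arbitration from 8 March 2009 to 19 April 2010 tolled the period for 407 days, extending the deadline to 12 January 2011.
Because the plaintiff's legal incapacity ran from 28 October 2010 to 2 January 2011, the deadline is extended by 66 days to 19 March 2011.
The period was tolled for 407 days by the written tolling agreement (17 February 2011 to 30 March 2012), pushing the deadline to 29 April 2012.
Filing on 3 April 2012 beat the 29 April 2012 deadline — the action is timely.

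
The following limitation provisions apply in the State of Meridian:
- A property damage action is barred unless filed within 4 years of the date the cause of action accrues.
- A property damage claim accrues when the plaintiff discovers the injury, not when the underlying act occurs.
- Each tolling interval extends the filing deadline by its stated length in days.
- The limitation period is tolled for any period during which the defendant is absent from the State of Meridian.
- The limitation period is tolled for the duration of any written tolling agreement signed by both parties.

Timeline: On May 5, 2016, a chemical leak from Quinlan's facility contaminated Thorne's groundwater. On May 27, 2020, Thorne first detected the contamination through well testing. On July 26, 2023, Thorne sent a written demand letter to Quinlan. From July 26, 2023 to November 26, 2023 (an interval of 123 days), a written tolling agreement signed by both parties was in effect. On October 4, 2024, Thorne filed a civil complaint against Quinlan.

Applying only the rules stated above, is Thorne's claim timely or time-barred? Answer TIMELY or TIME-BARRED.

Accrual is tied to discovery, so the period began on May 27, 2020 rather than on May 5, 2016 when the act occurred.
4 years from May 27, 2020 is May 27, 2024.
The written tolling agreement from July 26, 2023 to November 26, 2023 tolled the period for 123 days, extending the deadline to September 27, 2024.
Nothing else in the chronology tolls or restarts the period.
The October 4, 2024 filing falls after the September 27, 2024 deadline; the claim is time-barred.

TIME-BARRED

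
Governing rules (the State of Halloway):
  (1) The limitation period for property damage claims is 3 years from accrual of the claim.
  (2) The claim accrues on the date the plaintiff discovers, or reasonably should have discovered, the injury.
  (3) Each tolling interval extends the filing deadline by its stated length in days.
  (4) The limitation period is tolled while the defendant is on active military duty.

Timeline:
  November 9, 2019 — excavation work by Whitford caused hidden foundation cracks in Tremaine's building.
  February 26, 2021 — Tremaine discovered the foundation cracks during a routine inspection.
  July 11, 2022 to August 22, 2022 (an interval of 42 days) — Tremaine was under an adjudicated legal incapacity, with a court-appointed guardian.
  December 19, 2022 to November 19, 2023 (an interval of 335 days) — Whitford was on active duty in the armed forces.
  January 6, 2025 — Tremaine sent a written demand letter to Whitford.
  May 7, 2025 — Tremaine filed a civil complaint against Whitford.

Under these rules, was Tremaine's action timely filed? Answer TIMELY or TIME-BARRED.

The claim did not accrue until Tremaine discovered the injury on February 26, 2021; the November 9, 2019 act date does not start the clock under the stated rule.
Adding the 3 years base period to February 26, 2021 gives a deadline of February 26, 2024, before any tolling.
The period was tolled for 335 days by the defendant's active military service (December 19, 2022 to November 19, 2023), pushing the deadline to January 26, 2025.
Although the plaintiff's incapacity ran from July 11, 2022 to August 22, 2022, the stated rules do not make that a tolling event, so it is disregarded.
The other events in the timeline have no effect on the limitation period under the stated rules.
The May 7, 2025 filing falls after the January 26, 2025 deadline; the claim is time-barred.

TIME-BARRED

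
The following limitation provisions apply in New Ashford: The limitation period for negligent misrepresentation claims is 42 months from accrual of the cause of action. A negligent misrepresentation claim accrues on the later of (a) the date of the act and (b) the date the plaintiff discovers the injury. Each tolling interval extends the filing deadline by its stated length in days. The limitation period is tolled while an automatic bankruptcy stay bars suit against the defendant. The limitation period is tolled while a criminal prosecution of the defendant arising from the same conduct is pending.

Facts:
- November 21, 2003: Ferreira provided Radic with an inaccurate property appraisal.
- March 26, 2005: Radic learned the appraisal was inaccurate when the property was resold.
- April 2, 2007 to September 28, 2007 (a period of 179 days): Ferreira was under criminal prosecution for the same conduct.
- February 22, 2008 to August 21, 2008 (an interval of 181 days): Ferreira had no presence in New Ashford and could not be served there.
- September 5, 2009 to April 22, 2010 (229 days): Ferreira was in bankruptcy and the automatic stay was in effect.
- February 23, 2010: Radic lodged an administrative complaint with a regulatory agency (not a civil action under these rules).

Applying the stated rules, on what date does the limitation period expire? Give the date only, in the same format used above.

March 24, 2009

Because discovery on March 26, 2005 post-dates the November 21, 2003 act, accrual under the later-of rule falls on March 26, 2005.
The untolled deadline — 42 months after March 26, 2005 — is September 26, 2008.
The pending criminal prosecution from April 2, 2007 to September 28, 2007 tolled the period for 179 days, extending the deadline to March 24, 2009.
By the time the automatic bankruptcy stay began on September 5, 2009, the limitation period had already expired on March 24, 2009; that interval cannot revive it.
The defendant's absence from the jurisdiction from February 22, 2008 to August 21, 2008 does not toll the period, because no stated rule makes the defendant's absence a tolling event.
Nothing else in the chronology tolls or restarts the period.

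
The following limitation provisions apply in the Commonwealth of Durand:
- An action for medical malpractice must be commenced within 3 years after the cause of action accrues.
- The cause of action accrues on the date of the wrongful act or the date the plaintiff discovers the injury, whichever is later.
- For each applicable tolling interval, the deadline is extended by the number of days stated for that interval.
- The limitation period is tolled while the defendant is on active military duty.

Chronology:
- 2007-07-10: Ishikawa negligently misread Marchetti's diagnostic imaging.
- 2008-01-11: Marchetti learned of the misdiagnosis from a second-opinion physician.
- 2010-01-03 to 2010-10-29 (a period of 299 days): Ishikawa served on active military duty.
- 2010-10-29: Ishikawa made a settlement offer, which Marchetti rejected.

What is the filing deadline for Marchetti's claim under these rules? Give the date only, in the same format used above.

The claim accrued on 2008-01-11 — the later of the 2007-07-10 act and the 2008-01-11 discovery.
Adding the 3 years base period to 2008-01-11 gives a deadline of 2011-01-11, before any tolling.
Because the defendant's active military service ran from 2010-01-03 to 2010-10-29, the deadline is extended by 299 days to 2011-11-06.
The other events in the timeline have no effect on the limitation period under the stated rules.

2011-11-06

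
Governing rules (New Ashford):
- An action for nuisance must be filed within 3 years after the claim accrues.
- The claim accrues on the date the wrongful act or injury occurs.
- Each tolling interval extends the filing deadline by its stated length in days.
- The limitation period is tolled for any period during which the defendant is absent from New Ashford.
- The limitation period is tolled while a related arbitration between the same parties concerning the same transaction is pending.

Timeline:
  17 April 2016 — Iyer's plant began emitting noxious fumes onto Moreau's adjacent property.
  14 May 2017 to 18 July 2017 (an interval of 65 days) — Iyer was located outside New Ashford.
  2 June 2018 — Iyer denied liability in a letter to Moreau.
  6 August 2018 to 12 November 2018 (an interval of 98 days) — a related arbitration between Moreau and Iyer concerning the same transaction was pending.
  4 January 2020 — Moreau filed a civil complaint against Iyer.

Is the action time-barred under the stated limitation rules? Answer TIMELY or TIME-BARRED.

TIME-BARRED

The claim accrued on 17 April 2016, when the wrongful act occurred.
3 years from 17 April 2016 is 17 April 2019.
The defendant's absence from the jurisdiction from 14 May 2017 to 18 July 2017 tolled the period for 65 days, extending the deadline to 21 June 2019.
Because the pending related arbitration ran from 6 August 2018 to 12 November 2018, the deadline is extended by 98 days to 27 September 2019.
The other events in the timeline have no effect on the limitation period under the stated rules.
Filing on 4 January 2020 missed the 27 September 2019 deadline — the action is time-barred.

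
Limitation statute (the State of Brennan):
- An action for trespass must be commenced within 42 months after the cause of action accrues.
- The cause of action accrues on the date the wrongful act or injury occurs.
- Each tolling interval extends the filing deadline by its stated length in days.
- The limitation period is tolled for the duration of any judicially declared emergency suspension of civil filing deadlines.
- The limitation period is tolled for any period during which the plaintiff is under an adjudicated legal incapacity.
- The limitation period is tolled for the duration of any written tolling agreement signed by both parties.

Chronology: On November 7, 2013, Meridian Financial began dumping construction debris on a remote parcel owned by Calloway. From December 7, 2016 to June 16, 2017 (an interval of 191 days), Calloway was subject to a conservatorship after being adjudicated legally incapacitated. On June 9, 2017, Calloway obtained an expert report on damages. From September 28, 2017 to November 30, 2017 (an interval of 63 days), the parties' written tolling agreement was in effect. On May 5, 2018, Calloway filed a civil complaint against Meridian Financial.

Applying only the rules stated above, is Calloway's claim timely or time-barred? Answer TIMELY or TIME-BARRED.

TIME-BARRED

The limitation period began to run on November 7, 2013.
The untolled deadline — 42 months after November 7, 2013 — is May 7, 2017.
The period was tolled for 191 days by the plaintiff's legal incapacity (December 7, 2016 to June 16, 2017), pushing the deadline to November 14, 2017.
Because the written tolling agreement ran from September 28, 2017 to November 30, 2017, the deadline is extended by 63 days to January 16, 2018.
Nothing else in the chronology tolls or restarts the period.
The May 5, 2018 filing falls after the January 16, 2018 deadline; the claim is time-barred.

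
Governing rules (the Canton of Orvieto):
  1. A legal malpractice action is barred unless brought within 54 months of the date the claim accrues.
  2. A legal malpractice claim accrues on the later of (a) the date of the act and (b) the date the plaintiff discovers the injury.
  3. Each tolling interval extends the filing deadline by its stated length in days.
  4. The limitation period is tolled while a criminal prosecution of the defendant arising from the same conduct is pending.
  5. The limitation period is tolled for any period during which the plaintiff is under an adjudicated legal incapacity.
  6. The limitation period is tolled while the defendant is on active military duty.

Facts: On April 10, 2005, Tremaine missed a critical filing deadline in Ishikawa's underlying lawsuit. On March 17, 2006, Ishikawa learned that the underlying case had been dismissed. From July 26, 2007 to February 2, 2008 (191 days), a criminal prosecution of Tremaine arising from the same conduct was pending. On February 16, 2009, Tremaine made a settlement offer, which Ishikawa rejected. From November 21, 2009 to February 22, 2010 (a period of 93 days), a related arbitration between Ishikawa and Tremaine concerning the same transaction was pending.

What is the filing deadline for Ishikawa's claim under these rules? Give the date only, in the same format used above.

Taking the later of the act (April 10, 2005) and discovery (March 17, 2006), the claim accrued on March 17, 2006.
The untolled deadline — 54 months after March 17, 2006 — is September 17, 2010.
The pending criminal prosecution from July 26, 2007 to February 2, 2008 tolled the period for 191 days, extending the deadline to March 27, 2011.
No stated provision tolls the period for a pending arbitration, so the interval from November 21, 2009 to February 22, 2010 has no effect on the deadline.
The other events in the timeline have no effect on the limitation period under the stated rules.

March 27, 2011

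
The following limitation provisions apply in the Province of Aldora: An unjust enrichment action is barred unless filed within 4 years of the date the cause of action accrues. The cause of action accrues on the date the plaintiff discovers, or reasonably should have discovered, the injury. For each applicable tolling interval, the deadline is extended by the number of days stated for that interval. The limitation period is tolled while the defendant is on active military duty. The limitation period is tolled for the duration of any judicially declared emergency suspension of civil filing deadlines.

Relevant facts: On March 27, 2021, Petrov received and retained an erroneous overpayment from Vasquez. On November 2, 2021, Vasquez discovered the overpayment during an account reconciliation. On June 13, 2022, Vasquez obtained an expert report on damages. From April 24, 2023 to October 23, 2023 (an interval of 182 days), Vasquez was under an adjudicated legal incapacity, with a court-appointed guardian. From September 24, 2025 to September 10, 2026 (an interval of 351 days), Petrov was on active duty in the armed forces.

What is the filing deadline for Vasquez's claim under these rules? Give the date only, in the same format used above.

October 19, 2026

The claim did not accrue until Vasquez discovered the injury on November 2, 2021; the March 27, 2021 act date does not start the clock under the stated rule.
The untolled deadline — 4 years after November 2, 2021 — is November 2, 2025.
The period was tolled for 351 days by the defendant's active military service (September 24, 2025 to September 10, 2026), pushing the deadline to October 19, 2026.
The plaintiff's legal incapacity from April 24, 2023 to October 23, 2023 does not toll the period, because no stated rule makes the plaintiff's incapacity a tolling event.
The other events in the timeline have no effect on the limitation period under the stated rules.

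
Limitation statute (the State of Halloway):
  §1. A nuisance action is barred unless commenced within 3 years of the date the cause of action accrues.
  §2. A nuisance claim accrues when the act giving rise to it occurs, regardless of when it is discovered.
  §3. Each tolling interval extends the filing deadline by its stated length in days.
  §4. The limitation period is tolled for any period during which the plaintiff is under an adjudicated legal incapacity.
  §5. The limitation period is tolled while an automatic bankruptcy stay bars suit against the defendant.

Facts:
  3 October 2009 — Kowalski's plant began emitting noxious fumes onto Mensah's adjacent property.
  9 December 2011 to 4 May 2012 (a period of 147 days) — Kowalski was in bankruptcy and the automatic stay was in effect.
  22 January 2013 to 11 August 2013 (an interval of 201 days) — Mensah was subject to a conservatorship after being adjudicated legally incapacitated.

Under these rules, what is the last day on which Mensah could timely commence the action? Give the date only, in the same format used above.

16 September 2013

The claim accrued on 3 October 2009, when the wrongful act occurred.
Adding the 3 years base period to 3 October 2009 gives a deadline of 3 October 2012, before any tolling.
Because the automatic bankruptcy stay ran from 9 December 2011 to 4 May 2012, the deadline is extended by 147 days to 27 February 2013.
Because the plaintiff's legal incapacity ran from 22 January 2013 to 11 August 2013, the deadline is extended by 201 days to 16 September 2013.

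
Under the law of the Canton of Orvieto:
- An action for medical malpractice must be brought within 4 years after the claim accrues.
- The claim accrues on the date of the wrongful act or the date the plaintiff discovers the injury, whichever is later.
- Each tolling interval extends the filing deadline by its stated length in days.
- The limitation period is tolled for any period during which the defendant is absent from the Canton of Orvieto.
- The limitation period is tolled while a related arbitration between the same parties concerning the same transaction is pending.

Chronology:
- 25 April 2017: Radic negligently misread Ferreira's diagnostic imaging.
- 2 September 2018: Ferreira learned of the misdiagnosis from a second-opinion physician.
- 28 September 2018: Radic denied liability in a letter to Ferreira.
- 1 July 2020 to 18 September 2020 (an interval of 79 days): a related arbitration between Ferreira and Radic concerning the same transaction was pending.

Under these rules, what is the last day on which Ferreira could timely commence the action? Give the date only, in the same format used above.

20 November 2022

Taking the later of the act (25 April 2017) and discovery (2 September 2018), the claim accrued on 2 September 2018.
Adding the 4 years base period to 2 September 2018 gives a deadline of 2 September 2022, before any tolling.
The pending related arbitration from 1 July 2020 to 18 September 2020 tolled the period for 79 days, extending the deadline to 20 November 2022.
None of the other events listed affects the running of the period under the stated rules.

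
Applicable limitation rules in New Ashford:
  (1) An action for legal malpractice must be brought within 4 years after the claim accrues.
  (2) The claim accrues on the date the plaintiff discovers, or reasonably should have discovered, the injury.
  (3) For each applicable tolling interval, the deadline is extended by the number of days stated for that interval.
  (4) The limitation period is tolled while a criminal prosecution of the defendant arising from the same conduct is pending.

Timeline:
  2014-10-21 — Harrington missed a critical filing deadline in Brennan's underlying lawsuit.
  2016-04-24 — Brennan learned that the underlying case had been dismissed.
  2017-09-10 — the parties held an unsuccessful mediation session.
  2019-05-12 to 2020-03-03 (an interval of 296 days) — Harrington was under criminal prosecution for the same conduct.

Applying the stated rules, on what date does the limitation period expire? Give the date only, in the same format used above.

Accrual is tied to discovery, so the period began on 2016-04-24 rather than on 2014-10-21 when the act occurred.
4 years from 2016-04-24 is 2020-04-24.
Because the pending criminal prosecution ran from 2019-05-12 to 2020-03-03, the deadline is extended by 296 days to 2021-02-14.
None of the other events listed affects the running of the period under the stated rules.

2021-02-14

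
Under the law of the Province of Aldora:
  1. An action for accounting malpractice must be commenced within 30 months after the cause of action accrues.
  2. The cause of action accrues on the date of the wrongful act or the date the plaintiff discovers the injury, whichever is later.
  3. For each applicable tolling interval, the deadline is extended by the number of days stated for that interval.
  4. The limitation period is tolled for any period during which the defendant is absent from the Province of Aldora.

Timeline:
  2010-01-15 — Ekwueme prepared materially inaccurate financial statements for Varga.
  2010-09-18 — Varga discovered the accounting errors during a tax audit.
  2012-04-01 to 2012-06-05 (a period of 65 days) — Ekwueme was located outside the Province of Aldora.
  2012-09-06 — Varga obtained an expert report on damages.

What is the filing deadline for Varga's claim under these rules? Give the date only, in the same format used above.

2013-05-22

Because discovery on 2010-09-18 post-dates the 2010-01-15 act, accrual under the later-of rule falls on 2010-09-18.
30 months from 2010-09-18 is 2013-03-18.
Because the defendant's absence from the jurisdiction ran from 2012-04-01 to 2012-06-05, the deadline is extended by 65 days to 2013-05-22.
None of the other events listed affects the running of the period under the stated rules.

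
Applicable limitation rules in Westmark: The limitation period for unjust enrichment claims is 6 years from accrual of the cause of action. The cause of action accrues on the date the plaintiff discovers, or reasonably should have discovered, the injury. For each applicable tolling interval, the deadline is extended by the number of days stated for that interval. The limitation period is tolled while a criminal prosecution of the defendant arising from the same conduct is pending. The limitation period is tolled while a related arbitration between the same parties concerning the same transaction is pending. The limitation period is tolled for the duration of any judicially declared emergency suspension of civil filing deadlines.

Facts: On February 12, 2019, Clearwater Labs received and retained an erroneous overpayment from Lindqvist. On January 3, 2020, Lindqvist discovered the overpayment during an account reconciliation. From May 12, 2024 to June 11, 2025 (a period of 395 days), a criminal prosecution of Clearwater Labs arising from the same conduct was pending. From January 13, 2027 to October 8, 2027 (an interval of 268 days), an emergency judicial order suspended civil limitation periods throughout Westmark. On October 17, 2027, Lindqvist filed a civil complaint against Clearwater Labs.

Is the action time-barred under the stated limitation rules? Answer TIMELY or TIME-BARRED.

Accrual is tied to discovery, so the period began on January 3, 2020 rather than on February 12, 2019 when the act occurred.
Adding the 6 years base period to January 3, 2020 gives a deadline of January 3, 2026, before any tolling.
The pending criminal prosecution from May 12, 2024 to June 11, 2025 tolled the period for 395 days, extending the deadline to February 2, 2027.
The emergency suspension of filing deadlines from January 13, 2027 to October 8, 2027 tolled the period for 268 days, extending the deadline to October 28, 2027.
The October 17, 2027 filing precedes the October 28, 2027 deadline; the claim is timely.

TIMELY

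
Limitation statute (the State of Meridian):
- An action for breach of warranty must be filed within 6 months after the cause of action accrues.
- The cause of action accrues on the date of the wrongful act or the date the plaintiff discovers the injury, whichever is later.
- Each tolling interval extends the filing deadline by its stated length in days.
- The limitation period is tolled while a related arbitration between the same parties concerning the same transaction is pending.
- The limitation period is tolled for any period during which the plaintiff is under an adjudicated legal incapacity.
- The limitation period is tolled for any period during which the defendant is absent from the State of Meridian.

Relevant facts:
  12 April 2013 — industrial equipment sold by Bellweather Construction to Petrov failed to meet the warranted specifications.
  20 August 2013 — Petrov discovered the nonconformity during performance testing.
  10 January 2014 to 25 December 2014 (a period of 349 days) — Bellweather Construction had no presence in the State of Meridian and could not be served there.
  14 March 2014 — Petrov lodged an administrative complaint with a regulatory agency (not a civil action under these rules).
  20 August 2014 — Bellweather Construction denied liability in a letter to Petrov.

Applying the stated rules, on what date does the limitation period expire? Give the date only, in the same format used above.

4 February 2015

The claim accrued on 20 August 2013 — the later of the 12 April 2013 act and the 20 August 2013 discovery.
6 months from 20 August 2013 is 20 February 2014.
The defendant's absence from the jurisdiction from 10 January 2014 to 25 December 2014 tolled the period for 349 days, extending the deadline to 4 February 2015.
The other events in the timeline have no effect on the limitation period under the stated rules.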